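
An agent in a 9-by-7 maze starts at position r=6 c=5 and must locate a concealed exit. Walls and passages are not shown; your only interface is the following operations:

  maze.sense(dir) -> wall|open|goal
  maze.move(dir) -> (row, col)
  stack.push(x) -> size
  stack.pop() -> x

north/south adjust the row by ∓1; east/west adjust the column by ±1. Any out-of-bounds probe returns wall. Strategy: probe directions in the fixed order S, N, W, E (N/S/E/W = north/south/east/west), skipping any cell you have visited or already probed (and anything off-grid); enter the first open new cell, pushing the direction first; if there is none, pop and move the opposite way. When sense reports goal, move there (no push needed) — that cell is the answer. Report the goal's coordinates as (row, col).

-> maze.sense(south)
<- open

-> stack.push(south)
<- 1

-> maze.move(south)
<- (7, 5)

-> maze.sense(south)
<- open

-> stack.push(south)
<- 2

-> maze.move(south)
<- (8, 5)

-> maze.sense(west)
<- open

-> stack.push(west)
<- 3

-> maze.move(west)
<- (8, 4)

-> maze.sense(north)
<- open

-> stack.push(north)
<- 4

-> maze.move(north)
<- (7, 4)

-> maze.sense(north)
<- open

-> stack.push(north)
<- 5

-> maze.move(north)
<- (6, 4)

-> maze.sense(north)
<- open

-> stack.push(north)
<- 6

-> maze.move(north)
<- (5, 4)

-> maze.sense(north)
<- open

-> stack.push(north)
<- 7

-> maze.move(north)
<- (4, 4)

-> maze.sense(north)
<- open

-> stack.push(north)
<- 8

-> maze.move(north)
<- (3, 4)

-> maze.sense(north)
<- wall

-> maze.sense(west)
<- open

-> stack.push(west)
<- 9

-> maze.move(west)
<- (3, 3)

-> maze.sense(south)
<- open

-> stack.push(south)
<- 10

-> maze.move(south)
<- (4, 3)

-> maze.sense(south)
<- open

-> stack.push(south)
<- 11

-> maze.move(south)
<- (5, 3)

-> maze.sense(south)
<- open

-> stack.push(south)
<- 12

-> maze.move(south)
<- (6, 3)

-> maze.sense(south)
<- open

-> stack.push(south)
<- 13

-> maze.move(south)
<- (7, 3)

-> maze.sense(south)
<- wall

-> maze.sense(west)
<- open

-> stack.push(west)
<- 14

-> maze.move(west)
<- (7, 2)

-> maze.sense(south)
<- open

-> stack.push(south)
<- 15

-> maze.move(south)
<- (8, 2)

-> maze.sense(west)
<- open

-> stack.push(west)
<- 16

-> maze.move(west)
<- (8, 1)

-> maze.sense(north)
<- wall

-> maze.sense(west)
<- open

-> stack.push(west)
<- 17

-> maze.move(west)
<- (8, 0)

-> maze.sense(north)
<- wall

-> stack.pop()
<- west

-> maze.move(east)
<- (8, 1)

-> stack.pop()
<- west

-> maze.move(east)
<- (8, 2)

-> stack.pop()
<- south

-> maze.move(north)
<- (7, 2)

-> maze.sense(north)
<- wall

-> stack.pop()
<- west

-> maze.move(east)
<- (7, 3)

-> stack.pop()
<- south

-> maze.move(north)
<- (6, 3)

-> stack.pop()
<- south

-> maze.move(north)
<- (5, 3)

-> maze.sense(west)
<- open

-> stack.push(west)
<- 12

-> maze.move(west)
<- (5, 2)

-> maze.sense(north)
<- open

-> stack.push(north)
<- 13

-> maze.move(north)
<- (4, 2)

-> maze.sense(north)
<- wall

-> maze.sense(west)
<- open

-> stack.push(west)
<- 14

-> maze.move(west)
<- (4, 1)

-> maze.sense(south)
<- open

-> stack.push(south)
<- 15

-> maze.move(south)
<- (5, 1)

-> maze.sense(south)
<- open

-> stack.push(south)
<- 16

-> maze.move(south)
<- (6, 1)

-> maze.sense(west)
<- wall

-> stack.pop()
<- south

-> maze.move(north)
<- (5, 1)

-> maze.sense(west)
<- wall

-> stack.pop()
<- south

-> maze.move(north)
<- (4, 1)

-> maze.sense(north)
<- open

-> stack.push(north)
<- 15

-> maze.move(north)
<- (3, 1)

-> maze.sense(north)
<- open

-> stack.push(north)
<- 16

-> maze.move(north)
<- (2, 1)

-> maze.sense(north)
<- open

-> stack.push(north)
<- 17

-> maze.move(north)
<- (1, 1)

-> maze.sense(north)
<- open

-> stack.push(north)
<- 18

-> maze.move(north)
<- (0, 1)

-> maze.sense(west)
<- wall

-> maze.sense(east)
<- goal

-> maze.move(east)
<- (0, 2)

Answer: (0, 2)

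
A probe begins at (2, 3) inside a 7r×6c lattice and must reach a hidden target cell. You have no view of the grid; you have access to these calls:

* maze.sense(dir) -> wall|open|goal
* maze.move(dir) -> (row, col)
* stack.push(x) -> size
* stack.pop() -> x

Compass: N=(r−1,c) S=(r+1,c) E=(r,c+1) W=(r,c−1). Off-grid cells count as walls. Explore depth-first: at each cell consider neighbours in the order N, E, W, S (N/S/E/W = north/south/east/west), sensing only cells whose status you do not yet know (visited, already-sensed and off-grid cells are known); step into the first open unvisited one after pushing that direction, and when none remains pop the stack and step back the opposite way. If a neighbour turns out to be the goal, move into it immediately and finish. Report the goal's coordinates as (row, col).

CALL maze.sense[dir=north]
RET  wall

CALL maze.sense[dir=east]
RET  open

CALL stack.push[x=east]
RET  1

CALL maze.move[dir=east]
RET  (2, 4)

CALL maze.sense[dir=north]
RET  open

CALL stack.push[x=north]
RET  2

CALL maze.move[dir=north]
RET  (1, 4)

CALL maze.sense[dir=north]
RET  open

CALL stack.push[x=north]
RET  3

CALL maze.move[dir=north]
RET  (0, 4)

CALL maze.sense[dir=east]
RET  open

CALL stack.push[x=east]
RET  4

CALL maze.move[dir=east]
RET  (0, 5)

CALL maze.sense[dir=south]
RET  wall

CALL stack.pop[]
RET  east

CALL maze.move[dir=west]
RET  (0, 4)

CALL maze.sense[dir=west]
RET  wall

CALL stack.pop[]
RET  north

CALL maze.move[dir=south]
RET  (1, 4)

CALL stack.pop[]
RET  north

CALL maze.move[dir=south]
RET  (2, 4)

CALL maze.sense[dir=east]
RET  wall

CALL maze.sense[dir=south]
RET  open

CALL stack.push[x=south]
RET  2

CALL maze.move[dir=south]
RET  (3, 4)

CALL maze.sense[dir=east]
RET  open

CALL stack.push[x=east]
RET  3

CALL maze.move[dir=east]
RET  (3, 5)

CALL maze.sense[dir=south]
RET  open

CALL stack.push[x=south]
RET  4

CALL maze.move[dir=south]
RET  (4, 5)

CALL maze.sense[dir=west]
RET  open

CALL stack.push[x=west]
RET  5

CALL maze.move[dir=west]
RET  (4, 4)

CALL maze.sense[dir=west]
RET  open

CALL stack.push[x=west]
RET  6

CALL maze.move[dir=west]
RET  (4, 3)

CALL maze.sense[dir=north]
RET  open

CALL stack.push[x=north]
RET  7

CALL maze.move[dir=north]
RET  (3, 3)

CALL maze.sense[dir=west]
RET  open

CALL stack.push[x=west]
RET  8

CALL maze.move[dir=west]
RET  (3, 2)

CALL maze.sense[dir=north]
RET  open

CALL stack.push[x=north]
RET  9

CALL maze.move[dir=north]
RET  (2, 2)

CALL maze.sense[dir=north]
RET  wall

CALL maze.sense[dir=west]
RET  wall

CALL stack.pop[]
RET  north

CALL maze.move[dir=south]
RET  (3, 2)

CALL maze.sense[dir=west]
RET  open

CALL stack.push[x=west]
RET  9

CALL maze.move[dir=west]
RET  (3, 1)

CALL maze.sense[dir=west]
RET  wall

CALL maze.sense[dir=south]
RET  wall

CALL stack.pop[]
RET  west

CALL maze.move[dir=east]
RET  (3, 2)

CALL maze.sense[dir=south]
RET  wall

CALL stack.pop[]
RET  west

CALL maze.move[dir=east]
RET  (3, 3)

CALL stack.pop[]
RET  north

CALL maze.move[dir=south]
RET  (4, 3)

CALL maze.sense[dir=south]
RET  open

CALL stack.push[x=south]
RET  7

CALL maze.move[dir=south]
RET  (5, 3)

CALL maze.sense[dir=east]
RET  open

CALL stack.push[x=east]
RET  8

CALL maze.move[dir=east]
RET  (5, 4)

CALL maze.sense[dir=east]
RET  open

CALL stack.push[x=east]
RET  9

CALL maze.move[dir=east]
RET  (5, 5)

CALL maze.sense[dir=south]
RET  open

CALL stack.push[x=south]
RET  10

CALL maze.move[dir=south]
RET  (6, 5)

CALL maze.sense[dir=west]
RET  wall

CALL stack.pop[]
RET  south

CALL maze.move[dir=north]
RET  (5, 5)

CALL stack.pop[]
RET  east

CALL maze.move[dir=west]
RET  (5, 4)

CALL stack.pop[]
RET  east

CALL maze.move[dir=west]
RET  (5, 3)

CALL maze.sense[dir=west]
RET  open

CALL stack.push[x=west]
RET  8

CALL maze.move[dir=west]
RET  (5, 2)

CALL maze.sense[dir=west]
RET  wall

CALL maze.sense[dir=south]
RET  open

CALL stack.push[x=south]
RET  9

CALL maze.move[dir=south]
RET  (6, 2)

CALL maze.sense[dir=east]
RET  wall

CALL maze.sense[dir=west]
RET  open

CALL stack.push[x=west]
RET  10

CALL maze.move[dir=west]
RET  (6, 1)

CALL maze.sense[dir=west]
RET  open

CALL stack.push[x=west]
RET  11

CALL maze.move[dir=west]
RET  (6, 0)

CALL maze.sense[dir=north]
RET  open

CALL stack.push[x=north]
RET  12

CALL maze.move[dir=north]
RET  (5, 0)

CALL maze.sense[dir=north]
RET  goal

CALL maze.move[dir=north]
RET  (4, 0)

Answer: (4, 0)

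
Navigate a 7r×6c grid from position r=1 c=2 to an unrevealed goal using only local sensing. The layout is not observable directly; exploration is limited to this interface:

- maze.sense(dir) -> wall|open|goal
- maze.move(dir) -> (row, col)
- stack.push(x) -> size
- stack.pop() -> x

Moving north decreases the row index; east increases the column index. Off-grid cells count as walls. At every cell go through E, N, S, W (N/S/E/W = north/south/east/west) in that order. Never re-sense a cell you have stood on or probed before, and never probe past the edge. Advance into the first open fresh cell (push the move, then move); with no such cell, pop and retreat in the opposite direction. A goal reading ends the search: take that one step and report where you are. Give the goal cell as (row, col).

·→ maze.sense(dir: east)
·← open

·→ stack.push(x: east)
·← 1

·→ maze.move(dir: east)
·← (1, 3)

·→ maze.sense(dir: east)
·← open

·→ stack.push(x: east)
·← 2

·→ maze.move(dir: east)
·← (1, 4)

·→ maze.sense(dir: east)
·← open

·→ stack.push(x: east)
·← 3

·→ maze.move(dir: east)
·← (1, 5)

·→ maze.sense(dir: north)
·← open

·→ stack.push(x: north)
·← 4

·→ maze.move(dir: north)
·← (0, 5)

·→ maze.sense(dir: west)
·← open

·→ stack.push(x: west)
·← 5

·→ maze.move(dir: west)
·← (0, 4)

·→ maze.sense(dir: west)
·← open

·→ stack.push(x: west)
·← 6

·→ maze.move(dir: west)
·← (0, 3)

·→ maze.sense(dir: west)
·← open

·→ stack.push(x: west)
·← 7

·→ maze.move(dir: west)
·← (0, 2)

·→ maze.sense(dir: west)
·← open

·→ stack.push(x: west)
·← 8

·→ maze.move(dir: west)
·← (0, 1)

·→ maze.sense(dir: south)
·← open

·→ stack.push(x: south)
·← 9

·→ maze.move(dir: south)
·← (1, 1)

·→ maze.sense(dir: south)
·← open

·→ stack.push(x: south)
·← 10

·→ maze.move(dir: south)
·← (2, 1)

·→ maze.sense(dir: east)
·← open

·→ stack.push(x: east)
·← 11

·→ maze.move(dir: east)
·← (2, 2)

·→ maze.sense(dir: east)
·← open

·→ stack.push(x: east)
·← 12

·→ maze.move(dir: east)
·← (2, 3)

·→ maze.sense(dir: east)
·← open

·→ stack.push(x: east)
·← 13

·→ maze.move(dir: east)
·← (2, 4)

·→ maze.sense(dir: east)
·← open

·→ stack.push(x: east)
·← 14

·→ maze.move(dir: east)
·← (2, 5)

·→ maze.sense(dir: south)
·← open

·→ stack.push(x: south)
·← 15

·→ maze.move(dir: south)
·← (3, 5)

·→ maze.sense(dir: south)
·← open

·→ stack.push(x: south)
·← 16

·→ maze.move(dir: south)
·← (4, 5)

·→ maze.sense(dir: south)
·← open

·→ stack.push(x: south)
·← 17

·→ maze.move(dir: south)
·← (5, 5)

·→ maze.sense(dir: south)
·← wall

·→ maze.sense(dir: west)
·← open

·→ stack.push(x: west)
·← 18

·→ maze.move(dir: west)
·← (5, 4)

·→ maze.sense(dir: north)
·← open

·→ stack.push(x: north)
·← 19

·→ maze.move(dir: north)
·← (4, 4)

·→ maze.sense(dir: north)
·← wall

·→ maze.sense(dir: west)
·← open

·→ stack.push(x: west)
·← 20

·→ maze.move(dir: west)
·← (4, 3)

·→ maze.sense(dir: north)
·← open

·→ stack.push(x: north)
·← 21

·→ maze.move(dir: north)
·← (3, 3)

·→ maze.sense(dir: west)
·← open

·→ stack.push(x: west)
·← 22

·→ maze.move(dir: west)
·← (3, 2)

·→ maze.sense(dir: south)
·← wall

·→ maze.sense(dir: west)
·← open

·→ stack.push(x: west)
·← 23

·→ maze.move(dir: west)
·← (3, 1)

·→ maze.sense(dir: south)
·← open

·→ stack.push(x: south)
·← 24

·→ maze.move(dir: south)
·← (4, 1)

·→ maze.sense(dir: south)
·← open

·→ stack.push(x: south)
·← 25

·→ maze.move(dir: south)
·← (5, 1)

·→ maze.sense(dir: east)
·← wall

·→ maze.sense(dir: south)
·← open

·→ stack.push(x: south)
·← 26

·→ maze.move(dir: south)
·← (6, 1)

·→ maze.sense(dir: east)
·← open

·→ stack.push(x: east)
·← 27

·→ maze.move(dir: east)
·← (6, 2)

·→ maze.sense(dir: east)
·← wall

·→ stack.pop()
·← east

·→ maze.move(dir: west)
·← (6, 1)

·→ maze.sense(dir: west)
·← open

·→ stack.push(x: west)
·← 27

·→ maze.move(dir: west)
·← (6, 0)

·→ maze.sense(dir: north)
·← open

·→ stack.push(x: north)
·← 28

·→ maze.move(dir: north)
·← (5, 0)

·→ maze.sense(dir: north)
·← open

·→ stack.push(x: north)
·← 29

·→ maze.move(dir: north)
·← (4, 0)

·→ maze.sense(dir: north)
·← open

·→ stack.push(x: north)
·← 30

·→ maze.move(dir: north)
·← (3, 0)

·→ maze.sense(dir: north)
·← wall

·→ stack.pop()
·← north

·→ maze.move(dir: south)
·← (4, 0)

·→ stack.pop()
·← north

·→ maze.move(dir: south)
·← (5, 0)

·→ stack.pop()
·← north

·→ maze.move(dir: south)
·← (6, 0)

·→ stack.pop()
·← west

·→ maze.move(dir: east)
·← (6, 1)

·→ stack.pop()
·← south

·→ maze.move(dir: north)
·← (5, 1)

·→ stack.pop()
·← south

·→ maze.move(dir: north)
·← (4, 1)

·→ stack.pop()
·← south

·→ maze.move(dir: north)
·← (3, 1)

·→ stack.pop()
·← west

·→ maze.move(dir: east)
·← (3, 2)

·→ stack.pop()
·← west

·→ maze.move(dir: east)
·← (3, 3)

·→ stack.pop()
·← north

·→ maze.move(dir: south)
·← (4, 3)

·→ maze.sense(dir: south)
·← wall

·→ stack.pop()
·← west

·→ maze.move(dir: east)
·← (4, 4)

·→ stack.pop()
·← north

·→ maze.move(dir: south)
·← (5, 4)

·→ maze.sense(dir: south)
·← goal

·→ maze.move(dir: south)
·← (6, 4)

Answer: (6, 4)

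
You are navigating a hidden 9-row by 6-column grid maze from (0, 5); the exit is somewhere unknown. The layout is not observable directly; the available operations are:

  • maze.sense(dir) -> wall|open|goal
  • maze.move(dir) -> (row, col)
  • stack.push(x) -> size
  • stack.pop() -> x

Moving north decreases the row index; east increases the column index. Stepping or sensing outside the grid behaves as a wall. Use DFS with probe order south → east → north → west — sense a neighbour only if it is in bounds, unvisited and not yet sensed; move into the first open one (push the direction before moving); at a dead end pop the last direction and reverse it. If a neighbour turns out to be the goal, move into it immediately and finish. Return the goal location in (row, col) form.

$ maze.sense dir='south'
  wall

$ maze.sense dir='west'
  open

$ stack.push x='west'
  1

$ maze.move dir='west'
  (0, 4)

$ maze.sense dir='south'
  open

$ stack.push x='south'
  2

$ maze.move dir='south'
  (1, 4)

$ maze.sense dir='south'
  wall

$ maze.sense dir='west'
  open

$ stack.push x='west'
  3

$ maze.move dir='west'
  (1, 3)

$ maze.sense dir='south'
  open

$ stack.push x='south'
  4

$ maze.move dir='south'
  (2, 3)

$ maze.sense dir='south'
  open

$ stack.push x='south'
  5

$ maze.move dir='south'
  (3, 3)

$ maze.sense dir='south'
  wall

$ maze.sense dir='east'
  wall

$ maze.sense dir='west'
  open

$ stack.push x='west'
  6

$ maze.move dir='west'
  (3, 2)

$ maze.sense dir='south'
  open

$ stack.push x='south'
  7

$ maze.move dir='south'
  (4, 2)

$ maze.sense dir='south'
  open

$ stack.push x='south'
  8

$ maze.move dir='south'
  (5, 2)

$ maze.sense dir='south'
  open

$ stack.push x='south'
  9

$ maze.move dir='south'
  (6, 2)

$ maze.sense dir='south'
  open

$ stack.push x='south'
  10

$ maze.move dir='south'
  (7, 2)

$ maze.sense dir='south'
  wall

$ maze.sense dir='east'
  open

$ stack.push x='east'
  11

$ maze.move dir='east'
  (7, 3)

$ maze.sense dir='south'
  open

$ stack.push x='south'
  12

$ maze.move dir='south'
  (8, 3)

$ maze.sense dir='east'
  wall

$ stack.pop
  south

$ maze.move dir='north'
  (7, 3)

$ maze.sense dir='east'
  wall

$ maze.sense dir='north'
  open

$ stack.push x='north'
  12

$ maze.move dir='north'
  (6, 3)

$ maze.sense dir='east'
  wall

$ maze.sense dir='north'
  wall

$ stack.pop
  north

$ maze.move dir='south'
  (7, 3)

$ stack.pop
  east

$ maze.move dir='west'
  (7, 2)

$ maze.sense dir='west'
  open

$ stack.push x='west'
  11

$ maze.move dir='west'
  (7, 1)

$ maze.sense dir='south'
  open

$ stack.push x='south'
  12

$ maze.move dir='south'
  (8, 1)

$ maze.sense dir='west'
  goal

$ maze.move dir='west'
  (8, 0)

Answer: (8, 0)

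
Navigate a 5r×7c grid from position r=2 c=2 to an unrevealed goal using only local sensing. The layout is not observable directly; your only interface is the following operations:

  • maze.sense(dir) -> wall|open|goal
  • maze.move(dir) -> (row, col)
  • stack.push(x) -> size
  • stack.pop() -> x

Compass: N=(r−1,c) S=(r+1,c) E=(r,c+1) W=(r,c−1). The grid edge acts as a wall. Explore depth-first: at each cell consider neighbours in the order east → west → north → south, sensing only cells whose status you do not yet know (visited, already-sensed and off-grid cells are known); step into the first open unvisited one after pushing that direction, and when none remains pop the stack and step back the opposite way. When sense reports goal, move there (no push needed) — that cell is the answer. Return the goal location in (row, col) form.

Step: maze.sense[dir='east']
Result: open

Step: stack.push[x='east']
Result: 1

Step: maze.move[dir='east']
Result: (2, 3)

Step: maze.sense[dir='east']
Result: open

Step: stack.push[x='east']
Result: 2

Step: maze.move[dir='east']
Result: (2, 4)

Step: maze.sense[dir='east']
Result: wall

Step: maze.sense[dir='north']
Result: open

Step: stack.push[x='north']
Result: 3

Step: maze.move[dir='north']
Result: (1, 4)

Step: maze.sense[dir='east']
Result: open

Step: stack.push[x='east']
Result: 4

Step: maze.move[dir='east']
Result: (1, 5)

Step: maze.sense[dir='east']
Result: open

Step: stack.push[x='east']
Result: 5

Step: maze.move[dir='east']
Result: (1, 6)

Step: maze.sense[dir='north']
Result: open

Step: stack.push[x='north']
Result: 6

Step: maze.move[dir='north']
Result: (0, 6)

Step: maze.sense[dir='west']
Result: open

Step: stack.push[x='west']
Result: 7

Step: maze.move[dir='west']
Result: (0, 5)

Step: maze.sense[dir='west']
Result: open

Step: stack.push[x='west']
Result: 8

Step: maze.move[dir='west']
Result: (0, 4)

Step: maze.sense[dir='west']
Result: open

Step: stack.push[x='west']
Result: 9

Step: maze.move[dir='west']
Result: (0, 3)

Step: maze.sense[dir='west']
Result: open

Step: stack.push[x='west']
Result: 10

Step: maze.move[dir='west']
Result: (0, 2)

Step: maze.sense[dir='west']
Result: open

Step: stack.push[x='west']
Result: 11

Step: maze.move[dir='west']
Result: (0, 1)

Step: maze.sense[dir='west']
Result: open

Step: stack.push[x='west']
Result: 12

Step: maze.move[dir='west']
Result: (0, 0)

Step: maze.sense[dir='south']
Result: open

Step: stack.push[x='south']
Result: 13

Step: maze.move[dir='south']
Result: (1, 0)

Step: maze.sense[dir='east']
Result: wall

Step: maze.sense[dir='south']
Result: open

Step: stack.push[x='south']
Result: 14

Step: maze.move[dir='south']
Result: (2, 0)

Step: maze.sense[dir='east']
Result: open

Step: stack.push[x='east']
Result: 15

Step: maze.move[dir='east']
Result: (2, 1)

Step: maze.sense[dir='south']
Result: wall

Step: stack.pop[]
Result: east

Step: maze.move[dir='west']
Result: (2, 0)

Step: maze.sense[dir='south']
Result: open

Step: stack.push[x='south']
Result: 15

Step: maze.move[dir='south']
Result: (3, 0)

Step: maze.sense[dir='south']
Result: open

Step: stack.push[x='south']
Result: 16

Step: maze.move[dir='south']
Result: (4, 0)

Step: maze.sense[dir='east']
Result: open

Step: stack.push[x='east']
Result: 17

Step: maze.move[dir='east']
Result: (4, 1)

Step: maze.sense[dir='east']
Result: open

Step: stack.push[x='east']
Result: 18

Step: maze.move[dir='east']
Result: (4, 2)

Step: maze.sense[dir='east']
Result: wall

Step: maze.sense[dir='north']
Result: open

Step: stack.push[x='north']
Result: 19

Step: maze.move[dir='north']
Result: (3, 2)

Step: maze.sense[dir='east']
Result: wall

Step: stack.pop[]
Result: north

Step: maze.move[dir='south']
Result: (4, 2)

Step: stack.pop[]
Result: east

Step: maze.move[dir='west']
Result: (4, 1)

Step: stack.pop[]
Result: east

Step: maze.move[dir='west']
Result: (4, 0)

Step: stack.pop[]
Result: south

Step: maze.move[dir='north']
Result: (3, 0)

Step: stack.pop[]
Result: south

Step: maze.move[dir='north']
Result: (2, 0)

Step: stack.pop[]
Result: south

Step: maze.move[dir='north']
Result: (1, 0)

Step: stack.pop[]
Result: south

Step: maze.move[dir='north']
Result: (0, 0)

Step: stack.pop[]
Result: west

Step: maze.move[dir='east']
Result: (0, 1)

Step: stack.pop[]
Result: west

Step: maze.move[dir='east']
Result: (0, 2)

Step: maze.sense[dir='south']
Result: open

Step: stack.push[x='south']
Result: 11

Step: maze.move[dir='south']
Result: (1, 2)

Step: maze.sense[dir='east']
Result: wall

Step: stack.pop[]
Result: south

Step: maze.move[dir='north']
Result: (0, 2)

Step: stack.pop[]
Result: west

Step: maze.move[dir='east']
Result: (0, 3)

Step: stack.pop[]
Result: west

Step: maze.move[dir='east']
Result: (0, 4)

Step: stack.pop[]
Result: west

Step: maze.move[dir='east']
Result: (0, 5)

Step: stack.pop[]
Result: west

Step: maze.move[dir='east']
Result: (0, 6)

Step: stack.pop[]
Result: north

Step: maze.move[dir='south']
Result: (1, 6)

Step: maze.sense[dir='south']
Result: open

Step: stack.push[x='south']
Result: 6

Step: maze.move[dir='south']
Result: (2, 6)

Step: maze.sense[dir='south']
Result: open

Step: stack.push[x='south']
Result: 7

Step: maze.move[dir='south']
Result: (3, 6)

Step: maze.sense[dir='west']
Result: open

Step: stack.push[x='west']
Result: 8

Step: maze.move[dir='west']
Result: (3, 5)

Step: maze.sense[dir='west']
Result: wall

Step: maze.sense[dir='south']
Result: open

Step: stack.push[x='south']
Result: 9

Step: maze.move[dir='south']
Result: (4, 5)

Step: maze.sense[dir='east']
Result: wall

Step: maze.sense[dir='west']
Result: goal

Step: maze.move[dir='west']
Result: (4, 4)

Answer: (4, 4)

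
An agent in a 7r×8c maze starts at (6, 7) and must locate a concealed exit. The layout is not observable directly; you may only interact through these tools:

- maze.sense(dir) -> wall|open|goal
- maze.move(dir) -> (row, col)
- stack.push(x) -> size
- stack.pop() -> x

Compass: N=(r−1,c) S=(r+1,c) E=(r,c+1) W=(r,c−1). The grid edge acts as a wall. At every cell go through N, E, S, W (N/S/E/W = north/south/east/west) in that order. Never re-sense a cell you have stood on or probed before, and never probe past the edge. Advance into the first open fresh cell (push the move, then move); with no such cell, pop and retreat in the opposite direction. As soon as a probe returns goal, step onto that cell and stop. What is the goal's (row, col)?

~$ sense dir→north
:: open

~$ push x→north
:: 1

~$ move dir→north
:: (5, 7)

~$ sense dir→north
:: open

~$ push x→north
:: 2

~$ move dir→north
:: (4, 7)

~$ sense dir→north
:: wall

~$ sense dir→west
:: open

~$ push x→west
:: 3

~$ move dir→west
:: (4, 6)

~$ sense dir→north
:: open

~$ push x→north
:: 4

~$ move dir→north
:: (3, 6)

~$ sense dir→north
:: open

~$ push x→north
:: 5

~$ move dir→north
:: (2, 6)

~$ sense dir→north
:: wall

~$ sense dir→east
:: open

~$ push x→east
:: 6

~$ move dir→east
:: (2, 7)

~$ sense dir→north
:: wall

~$ pop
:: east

~$ move dir→west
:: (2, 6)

~$ sense dir→west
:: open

~$ push x→west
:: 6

~$ move dir→west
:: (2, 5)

~$ sense dir→north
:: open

~$ push x→north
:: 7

~$ move dir→north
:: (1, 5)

~$ sense dir→north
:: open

~$ push x→north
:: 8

~$ move dir→north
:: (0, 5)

~$ sense dir→east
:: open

~$ push x→east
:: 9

~$ move dir→east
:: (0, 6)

~$ sense dir→east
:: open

~$ push x→east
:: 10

~$ move dir→east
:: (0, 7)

~$ pop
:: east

~$ move dir→west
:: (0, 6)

~$ pop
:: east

~$ move dir→west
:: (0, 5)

~$ sense dir→west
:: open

~$ push x→west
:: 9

~$ move dir→west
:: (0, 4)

~$ sense dir→south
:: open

~$ push x→south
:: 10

~$ move dir→south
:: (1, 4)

~$ sense dir→south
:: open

~$ push x→south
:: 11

~$ move dir→south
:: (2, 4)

~$ sense dir→south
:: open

~$ push x→south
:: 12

~$ move dir→south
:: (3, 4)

~$ sense dir→east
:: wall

~$ sense dir→south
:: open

~$ push x→south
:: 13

~$ move dir→south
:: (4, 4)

~$ sense dir→east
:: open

~$ push x→east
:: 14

~$ move dir→east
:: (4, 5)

~$ sense dir→south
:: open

~$ push x→south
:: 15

~$ move dir→south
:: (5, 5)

~$ sense dir→east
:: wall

~$ sense dir→south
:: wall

~$ sense dir→west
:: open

~$ push x→west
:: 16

~$ move dir→west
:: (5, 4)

~$ sense dir→south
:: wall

~$ sense dir→west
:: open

~$ push x→west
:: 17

~$ move dir→west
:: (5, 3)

~$ sense dir→north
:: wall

~$ sense dir→south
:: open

~$ push x→south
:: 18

~$ move dir→south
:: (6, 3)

~$ sense dir→west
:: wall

~$ pop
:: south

~$ move dir→north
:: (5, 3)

~$ sense dir→west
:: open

~$ push x→west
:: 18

~$ move dir→west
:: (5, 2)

~$ sense dir→north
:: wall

~$ sense dir→west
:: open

~$ push x→west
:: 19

~$ move dir→west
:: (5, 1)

~$ sense dir→north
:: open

~$ push x→north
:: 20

~$ move dir→north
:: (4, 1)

~$ sense dir→north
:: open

~$ push x→north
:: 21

~$ move dir→north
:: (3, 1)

~$ sense dir→north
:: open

~$ push x→north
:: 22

~$ move dir→north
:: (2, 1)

~$ sense dir→north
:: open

~$ push x→north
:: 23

~$ move dir→north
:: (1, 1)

~$ sense dir→north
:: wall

~$ sense dir→east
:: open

~$ push x→east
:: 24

~$ move dir→east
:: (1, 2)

~$ sense dir→north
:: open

~$ push x→north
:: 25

~$ move dir→north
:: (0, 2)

~$ sense dir→east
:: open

~$ push x→east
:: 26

~$ move dir→east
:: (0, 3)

~$ sense dir→south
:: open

~$ push x→south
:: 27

~$ move dir→south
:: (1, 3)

~$ sense dir→south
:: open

~$ push x→south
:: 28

~$ move dir→south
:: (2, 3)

~$ sense dir→south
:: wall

~$ sense dir→west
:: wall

~$ pop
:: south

~$ move dir→north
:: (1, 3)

~$ pop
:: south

~$ move dir→north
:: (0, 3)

~$ pop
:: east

~$ move dir→west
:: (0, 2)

~$ pop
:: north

~$ move dir→south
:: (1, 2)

~$ pop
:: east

~$ move dir→west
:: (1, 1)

~$ sense dir→west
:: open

~$ push x→west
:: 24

~$ move dir→west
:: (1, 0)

~$ sense dir→north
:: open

~$ push x→north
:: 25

~$ move dir→north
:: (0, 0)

~$ pop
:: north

~$ move dir→south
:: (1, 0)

~$ sense dir→south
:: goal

~$ move dir→south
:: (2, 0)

Answer: (2, 0)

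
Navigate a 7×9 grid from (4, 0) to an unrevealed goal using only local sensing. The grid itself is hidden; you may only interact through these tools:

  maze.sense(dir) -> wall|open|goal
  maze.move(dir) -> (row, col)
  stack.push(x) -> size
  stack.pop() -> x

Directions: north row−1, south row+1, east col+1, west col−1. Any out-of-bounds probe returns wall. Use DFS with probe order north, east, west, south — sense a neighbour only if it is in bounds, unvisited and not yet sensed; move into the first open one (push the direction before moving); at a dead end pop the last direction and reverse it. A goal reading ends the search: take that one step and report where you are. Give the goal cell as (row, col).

-> sense(dir=north)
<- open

-> push(x=north)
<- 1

-> move(dir=north)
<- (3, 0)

-> sense(dir=north)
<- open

-> push(x=north)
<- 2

-> move(dir=north)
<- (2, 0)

-> sense(dir=north)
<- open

-> push(x=north)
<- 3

-> move(dir=north)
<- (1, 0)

-> sense(dir=north)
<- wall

-> sense(dir=east)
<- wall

-> pop()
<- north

-> move(dir=south)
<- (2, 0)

-> sense(dir=east)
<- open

-> push(x=east)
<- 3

-> move(dir=east)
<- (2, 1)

-> sense(dir=east)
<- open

-> push(x=east)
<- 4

-> move(dir=east)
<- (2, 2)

-> sense(dir=north)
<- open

-> push(x=north)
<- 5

-> move(dir=north)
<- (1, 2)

-> sense(dir=north)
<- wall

-> sense(dir=east)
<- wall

-> pop()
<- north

-> move(dir=south)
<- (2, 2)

-> sense(dir=east)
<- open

-> push(x=east)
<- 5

-> move(dir=east)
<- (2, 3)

-> sense(dir=east)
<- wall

-> sense(dir=south)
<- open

-> push(x=south)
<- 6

-> move(dir=south)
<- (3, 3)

-> sense(dir=east)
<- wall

-> sense(dir=west)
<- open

-> push(x=west)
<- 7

-> move(dir=west)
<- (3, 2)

-> sense(dir=west)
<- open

-> push(x=west)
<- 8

-> move(dir=west)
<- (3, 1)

-> sense(dir=south)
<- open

-> push(x=south)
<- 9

-> move(dir=south)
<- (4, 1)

-> sense(dir=east)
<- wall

-> sense(dir=south)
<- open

-> push(x=south)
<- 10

-> move(dir=south)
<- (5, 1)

-> sense(dir=east)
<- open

-> push(x=east)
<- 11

-> move(dir=east)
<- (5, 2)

-> sense(dir=east)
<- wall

-> sense(dir=south)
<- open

-> push(x=south)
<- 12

-> move(dir=south)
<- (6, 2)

-> sense(dir=east)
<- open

-> push(x=east)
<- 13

-> move(dir=east)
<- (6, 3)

-> sense(dir=east)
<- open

-> push(x=east)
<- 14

-> move(dir=east)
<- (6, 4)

-> sense(dir=north)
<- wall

-> sense(dir=east)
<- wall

-> pop()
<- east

-> move(dir=west)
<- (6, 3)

-> pop()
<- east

-> move(dir=west)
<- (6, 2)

-> sense(dir=west)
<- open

-> push(x=west)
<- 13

-> move(dir=west)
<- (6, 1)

-> sense(dir=west)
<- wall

-> pop()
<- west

-> move(dir=east)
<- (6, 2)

-> pop()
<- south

-> move(dir=north)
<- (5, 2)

-> pop()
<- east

-> move(dir=west)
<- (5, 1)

-> sense(dir=west)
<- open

-> push(x=west)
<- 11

-> move(dir=west)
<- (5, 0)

-> pop()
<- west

-> move(dir=east)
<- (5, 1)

-> pop()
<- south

-> move(dir=north)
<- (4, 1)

-> pop()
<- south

-> move(dir=north)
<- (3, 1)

-> pop()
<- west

-> move(dir=east)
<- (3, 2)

-> pop()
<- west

-> move(dir=east)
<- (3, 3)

-> sense(dir=south)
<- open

-> push(x=south)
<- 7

-> move(dir=south)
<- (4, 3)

-> sense(dir=east)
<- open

-> push(x=east)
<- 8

-> move(dir=east)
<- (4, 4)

-> sense(dir=east)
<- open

-> push(x=east)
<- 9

-> move(dir=east)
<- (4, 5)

-> sense(dir=north)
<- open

-> push(x=north)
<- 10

-> move(dir=north)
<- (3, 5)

-> sense(dir=north)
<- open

-> push(x=north)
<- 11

-> move(dir=north)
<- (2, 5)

-> sense(dir=north)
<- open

-> push(x=north)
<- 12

-> move(dir=north)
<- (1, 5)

-> sense(dir=north)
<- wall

-> sense(dir=east)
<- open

-> push(x=east)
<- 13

-> move(dir=east)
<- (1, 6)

-> sense(dir=north)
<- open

-> push(x=north)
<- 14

-> move(dir=north)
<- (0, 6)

-> sense(dir=east)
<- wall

-> pop()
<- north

-> move(dir=south)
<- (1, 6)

-> sense(dir=east)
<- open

-> push(x=east)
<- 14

-> move(dir=east)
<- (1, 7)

-> sense(dir=east)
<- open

-> push(x=east)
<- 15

-> move(dir=east)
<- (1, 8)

-> sense(dir=north)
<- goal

-> move(dir=north)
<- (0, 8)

Answer: (0, 8)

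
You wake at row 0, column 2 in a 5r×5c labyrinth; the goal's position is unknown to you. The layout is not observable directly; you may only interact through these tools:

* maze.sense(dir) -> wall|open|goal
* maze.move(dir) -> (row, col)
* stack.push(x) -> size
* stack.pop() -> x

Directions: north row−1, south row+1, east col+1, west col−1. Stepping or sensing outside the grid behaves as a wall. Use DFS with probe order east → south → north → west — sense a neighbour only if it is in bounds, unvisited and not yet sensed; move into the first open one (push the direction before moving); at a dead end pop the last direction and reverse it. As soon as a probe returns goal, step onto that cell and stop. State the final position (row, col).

Now I run maze.sense with dir: east, : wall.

I try maze.sense with dir: south, → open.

Calling stack.push with x: south, and see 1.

Calling maze.move with dir: south, which returns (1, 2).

I use maze.sense with dir: east, and observe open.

I use stack.push with x: east, → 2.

Now I run maze.move with dir: east, giving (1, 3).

Next I call maze.sense with dir: east, which returns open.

Now I run stack.push with x: east, giving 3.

I call maze.move with dir: east, giving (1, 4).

Then maze.sense with dir: south, : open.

Using stack.push with x: south, : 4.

Now I run maze.move with dir: south, which returns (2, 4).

Then maze.sense with dir: south, and observe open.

Using stack.push with x: south, — result: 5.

I run maze.move with dir: south, yielding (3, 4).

I run maze.sense with dir: south, giving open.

Next I call stack.push with x: south, giving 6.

Then maze.move with dir: south, — result: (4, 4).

I invoke maze.sense with dir: west, and see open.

Now I run stack.push with x: west, which returns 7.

Invoking maze.move with dir: west, and see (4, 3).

I try maze.sense with dir: north, and observe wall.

I use maze.sense with dir: west, : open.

I use stack.push with x: west, : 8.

Now I run maze.move with dir: west, and get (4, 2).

Invoking maze.sense with dir: north, : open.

I invoke stack.push with x: north, : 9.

Now I run maze.move with dir: north, and observe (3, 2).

Calling maze.sense with dir: north, and observe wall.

Calling maze.sense with dir: west, and see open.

Using stack.push with x: west, : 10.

Next I call maze.move with dir: west, which returns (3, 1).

Invoking maze.sense with dir: south, giving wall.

Now I run maze.sense with dir: north, and get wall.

Calling maze.sense with dir: west, yielding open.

Invoking stack.push with x: west, : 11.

I use maze.move with dir: west, giving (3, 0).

I invoke maze.sense with dir: south, which returns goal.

Invoking maze.move with dir: south, yielding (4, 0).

Answer: (4, 0)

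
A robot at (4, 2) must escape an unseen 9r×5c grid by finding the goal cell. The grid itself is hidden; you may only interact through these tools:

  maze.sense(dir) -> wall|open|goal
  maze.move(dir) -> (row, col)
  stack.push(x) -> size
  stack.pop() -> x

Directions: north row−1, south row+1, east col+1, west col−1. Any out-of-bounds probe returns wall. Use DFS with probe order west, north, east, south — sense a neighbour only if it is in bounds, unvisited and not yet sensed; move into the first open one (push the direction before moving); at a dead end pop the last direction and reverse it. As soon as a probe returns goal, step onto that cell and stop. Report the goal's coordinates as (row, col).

CALL sense[dir='west']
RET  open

CALL push[x='west']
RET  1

CALL move[dir='west']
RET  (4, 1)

CALL sense[dir='west']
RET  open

CALL push[x='west']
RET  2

CALL move[dir='west']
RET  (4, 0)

CALL sense[dir='north']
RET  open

CALL push[x='north']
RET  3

CALL move[dir='north']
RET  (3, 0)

CALL sense[dir='north']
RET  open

CALL push[x='north']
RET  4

CALL move[dir='north']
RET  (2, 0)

CALL sense[dir='north']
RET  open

CALL push[x='north']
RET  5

CALL move[dir='north']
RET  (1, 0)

CALL sense[dir='north']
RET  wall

CALL sense[dir='east']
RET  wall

CALL pop[]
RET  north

CALL move[dir='south']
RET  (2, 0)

CALL sense[dir='east']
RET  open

CALL push[x='east']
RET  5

CALL move[dir='east']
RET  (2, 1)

CALL sense[dir='east']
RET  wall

CALL sense[dir='south']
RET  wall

CALL pop[]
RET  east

CALL move[dir='west']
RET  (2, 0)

CALL pop[]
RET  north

CALL move[dir='south']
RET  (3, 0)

CALL pop[]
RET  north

CALL move[dir='south']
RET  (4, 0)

CALL sense[dir='south']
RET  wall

CALL pop[]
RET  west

CALL move[dir='east']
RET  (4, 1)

CALL sense[dir='south']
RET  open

CALL push[x='south']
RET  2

CALL move[dir='south']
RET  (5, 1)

CALL sense[dir='east']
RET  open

CALL push[x='east']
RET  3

CALL move[dir='east']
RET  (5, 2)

CALL sense[dir='east']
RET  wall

CALL sense[dir='south']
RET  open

CALL push[x='south']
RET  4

CALL move[dir='south']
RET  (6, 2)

CALL sense[dir='west']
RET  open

CALL push[x='west']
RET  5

CALL move[dir='west']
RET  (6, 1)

CALL sense[dir='west']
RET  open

CALL push[x='west']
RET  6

CALL move[dir='west']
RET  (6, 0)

CALL sense[dir='south']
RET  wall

CALL pop[]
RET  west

CALL move[dir='east']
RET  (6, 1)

CALL sense[dir='south']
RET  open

CALL push[x='south']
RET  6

CALL move[dir='south']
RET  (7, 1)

CALL sense[dir='east']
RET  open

CALL push[x='east']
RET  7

CALL move[dir='east']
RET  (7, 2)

CALL sense[dir='east']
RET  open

CALL push[x='east']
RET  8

CALL move[dir='east']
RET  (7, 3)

CALL sense[dir='north']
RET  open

CALL push[x='north']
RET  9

CALL move[dir='north']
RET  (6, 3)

CALL sense[dir='east']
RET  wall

CALL pop[]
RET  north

CALL move[dir='south']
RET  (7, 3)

CALL sense[dir='east']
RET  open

CALL push[x='east']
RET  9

CALL move[dir='east']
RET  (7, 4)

CALL sense[dir='south']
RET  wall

CALL pop[]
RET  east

CALL move[dir='west']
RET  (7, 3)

CALL sense[dir='south']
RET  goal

CALL move[dir='south']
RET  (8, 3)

Answer: (8, 3)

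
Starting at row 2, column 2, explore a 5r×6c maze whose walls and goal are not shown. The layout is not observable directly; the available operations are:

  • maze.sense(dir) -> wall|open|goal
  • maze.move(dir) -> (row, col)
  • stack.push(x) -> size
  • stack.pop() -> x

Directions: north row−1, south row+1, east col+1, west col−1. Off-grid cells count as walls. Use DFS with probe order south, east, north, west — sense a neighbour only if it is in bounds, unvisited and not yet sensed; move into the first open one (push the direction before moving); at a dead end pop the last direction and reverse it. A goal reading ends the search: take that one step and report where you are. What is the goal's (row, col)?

$ maze.sense dir: south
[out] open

$ stack.push x: south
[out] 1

$ maze.move dir: south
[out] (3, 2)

$ maze.sense dir: south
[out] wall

$ maze.sense dir: east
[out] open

$ stack.push x: east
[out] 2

$ maze.move dir: east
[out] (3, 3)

$ maze.sense dir: south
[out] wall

$ maze.sense dir: east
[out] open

$ stack.push x: east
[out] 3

$ maze.move dir: east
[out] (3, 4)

$ maze.sense dir: south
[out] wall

$ maze.sense dir: east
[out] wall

$ maze.sense dir: north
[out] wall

$ stack.pop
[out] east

$ maze.move dir: west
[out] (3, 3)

$ maze.sense dir: north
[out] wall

$ stack.pop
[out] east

$ maze.move dir: west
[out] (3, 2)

$ maze.sense dir: west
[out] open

$ stack.push x: west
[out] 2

$ maze.move dir: west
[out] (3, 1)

$ maze.sense dir: south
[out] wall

$ maze.sense dir: north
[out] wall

$ maze.sense dir: west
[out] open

$ stack.push x: west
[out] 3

$ maze.move dir: west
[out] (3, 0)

$ maze.sense dir: south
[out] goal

$ maze.move dir: south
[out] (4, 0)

Answer: (4, 0)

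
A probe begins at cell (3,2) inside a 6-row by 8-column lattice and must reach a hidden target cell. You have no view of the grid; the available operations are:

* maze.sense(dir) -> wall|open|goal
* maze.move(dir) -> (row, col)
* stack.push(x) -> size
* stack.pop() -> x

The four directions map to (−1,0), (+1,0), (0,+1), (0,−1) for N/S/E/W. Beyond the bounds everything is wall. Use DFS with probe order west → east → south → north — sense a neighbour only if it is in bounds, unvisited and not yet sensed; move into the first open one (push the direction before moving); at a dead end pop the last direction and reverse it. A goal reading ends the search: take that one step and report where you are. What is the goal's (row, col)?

# maze.sense(dir: west) : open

# stack.push(x: west) : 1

# maze.move(dir: west) : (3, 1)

# maze.sense(dir: west) : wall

# maze.sense(dir: south) : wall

# maze.sense(dir: north) : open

# stack.push(x: north) : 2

# maze.move(dir: north) : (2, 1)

# maze.sense(dir: west) : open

# stack.push(x: west) : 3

# maze.move(dir: west) : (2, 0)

# maze.sense(dir: north) : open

# stack.push(x: north) : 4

# maze.move(dir: north) : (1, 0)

# maze.sense(dir: east) : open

# stack.push(x: east) : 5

# maze.move(dir: east) : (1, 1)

# maze.sense(dir: east) : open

# stack.push(x: east) : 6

# maze.move(dir: east) : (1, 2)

# maze.sense(dir: east) : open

# stack.push(x: east) : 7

# maze.move(dir: east) : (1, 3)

# maze.sense(dir: east) : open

# stack.push(x: east) : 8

# maze.move(dir: east) : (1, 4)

# maze.sense(dir: east) : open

# stack.push(x: east) : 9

# maze.move(dir: east) : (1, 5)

# maze.sense(dir: east) : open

# stack.push(x: east) : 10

# maze.move(dir: east) : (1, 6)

# maze.sense(dir: east) : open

# stack.push(x: east) : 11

# maze.move(dir: east) : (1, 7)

# maze.sense(dir: south) : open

# stack.push(x: south) : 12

# maze.move(dir: south) : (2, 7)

# maze.sense(dir: west) : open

# stack.push(x: west) : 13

# maze.move(dir: west) : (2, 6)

# maze.sense(dir: west) : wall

# maze.sense(dir: south) : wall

# stack.pop() : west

# maze.move(dir: east) : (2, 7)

# maze.sense(dir: south) : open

# stack.push(x: south) : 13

# maze.move(dir: south) : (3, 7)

# maze.sense(dir: south) : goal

# maze.move(dir: south) : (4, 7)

Answer: (4, 7)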